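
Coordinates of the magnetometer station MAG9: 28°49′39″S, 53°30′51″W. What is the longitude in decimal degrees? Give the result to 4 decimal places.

53.5142°W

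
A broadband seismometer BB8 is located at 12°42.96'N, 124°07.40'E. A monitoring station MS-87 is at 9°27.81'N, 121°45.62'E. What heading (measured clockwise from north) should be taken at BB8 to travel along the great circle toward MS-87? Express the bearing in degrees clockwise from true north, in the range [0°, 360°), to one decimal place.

BB8: φ = +12.71600°, λ = +124.12333°
MS-87: φ = +9.46350°, λ = +121.76033°
Δλ = -2.3630°
y = sin Δλ · cos φ₂ = -0.040669
x = cos φ₁ sin φ₂ − sin φ₁ cos φ₂ cos Δλ = -0.056552
θ = atan2(y, x) = -144.2781° → 215.7219° (mod 360°)

215.7°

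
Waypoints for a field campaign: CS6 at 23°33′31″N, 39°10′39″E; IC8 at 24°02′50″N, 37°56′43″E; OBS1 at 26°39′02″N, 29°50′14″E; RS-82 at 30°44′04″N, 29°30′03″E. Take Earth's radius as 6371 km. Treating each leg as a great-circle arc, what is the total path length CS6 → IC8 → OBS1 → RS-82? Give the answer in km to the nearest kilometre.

CS6: φ = +23.55861°, λ = +39.17750°
IC8: φ = +24.04722°, λ = +37.94528°
OBS1: φ = +26.65056°, λ = +29.83722°
RS-82: φ = +30.73444°, λ = +29.50083°
CS6→IC8: c = 0.021445 rad, d = 136.63 km
IC8→OBS1: c = 0.135683 rad, d = 864.44 km
OBS1→RS-82: c = 0.071463 rad, d = 455.29 km
Total = 136.63 + 864.44 + 455.29 = 1456.36 km

1456 km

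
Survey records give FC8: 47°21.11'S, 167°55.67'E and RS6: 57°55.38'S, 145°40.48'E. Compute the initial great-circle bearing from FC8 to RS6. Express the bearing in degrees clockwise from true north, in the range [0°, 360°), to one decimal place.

FC8: φ = -47.35183°, λ = +167.92783°
RS6: φ = -57.92300°, λ = +145.67467°
Δλ = -22.2532°
y = sin Δλ · cos φ₂ = -0.201112
x = cos φ₁ sin φ₂ − sin φ₁ cos φ₂ cos Δλ = -0.212549
θ = atan2(y, x) = -136.5838° → 223.4162° (mod 360°)

223.4°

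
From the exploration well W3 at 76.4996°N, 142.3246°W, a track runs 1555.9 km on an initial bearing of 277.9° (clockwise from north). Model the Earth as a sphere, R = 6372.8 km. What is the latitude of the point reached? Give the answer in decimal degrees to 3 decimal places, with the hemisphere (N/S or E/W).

72.043°N

δ = d/R = 1555.9/6372.8 = 0.244147 rad
φ₂ = arcsin(sin φ₁ cos δ + cos φ₁ sin δ cos θ)
   = arcsin(0.97237·0.97034 + 0.23345·0.24173·0.13744) = 72.04295°
λ₂ = λ₁ + atan2(sin θ sin δ cos φ₁, cos δ − sin φ₁ sin φ₂) = 166.72340°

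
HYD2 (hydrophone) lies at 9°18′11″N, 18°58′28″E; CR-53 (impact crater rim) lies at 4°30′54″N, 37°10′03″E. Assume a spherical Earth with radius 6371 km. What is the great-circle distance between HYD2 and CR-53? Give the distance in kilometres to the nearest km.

HYD2: φ = +9.30306°, λ = +18.97444°
CR-53: φ = +4.51500°, λ = +37.16750°
Δφ = -4.7881°,  Δλ = 18.1931°
a = sin²(Δφ/2) + cos φ₁ cos φ₂ sin²(Δλ/2) = 0.026335
c = 2·arcsin(√a) = 0.326000 rad = 18.6785°
d = R·c = 6371 × 0.326000 = 2076.9 km

2077 km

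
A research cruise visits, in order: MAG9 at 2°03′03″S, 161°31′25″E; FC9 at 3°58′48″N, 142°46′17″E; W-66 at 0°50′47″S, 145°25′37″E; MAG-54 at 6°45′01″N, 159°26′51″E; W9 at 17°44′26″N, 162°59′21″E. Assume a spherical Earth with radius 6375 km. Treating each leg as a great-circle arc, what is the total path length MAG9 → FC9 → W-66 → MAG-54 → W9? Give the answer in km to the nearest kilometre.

5857 km

MAG9: φ = -2.05083°, λ = +161.52361°
FC9: φ = +3.98000°, λ = +142.77139°
W-66: φ = -0.84639°, λ = +145.42694°
MAG-54: φ = +6.75028°, λ = +159.44750°
W9: φ = +17.74056°, λ = +162.98917°
MAG9→FC9: c = 0.343609 rad, d = 2190.51 km
FC9→W-66: c = 0.096130 rad, d = 612.83 km
W-66→MAG-54: c = 0.277870 rad, d = 1771.42 km
MAG-54→W9: c = 0.201072 rad, d = 1281.83 km
Total = 2190.51 + 612.83 + 1771.42 + 1281.83 = 5856.59 km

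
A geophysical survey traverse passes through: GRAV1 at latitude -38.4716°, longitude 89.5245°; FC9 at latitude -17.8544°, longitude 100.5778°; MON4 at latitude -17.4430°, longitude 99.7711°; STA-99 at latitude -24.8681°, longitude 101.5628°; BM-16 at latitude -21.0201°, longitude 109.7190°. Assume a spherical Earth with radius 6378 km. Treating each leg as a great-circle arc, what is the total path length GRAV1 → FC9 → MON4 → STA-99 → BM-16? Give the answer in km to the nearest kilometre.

4417 km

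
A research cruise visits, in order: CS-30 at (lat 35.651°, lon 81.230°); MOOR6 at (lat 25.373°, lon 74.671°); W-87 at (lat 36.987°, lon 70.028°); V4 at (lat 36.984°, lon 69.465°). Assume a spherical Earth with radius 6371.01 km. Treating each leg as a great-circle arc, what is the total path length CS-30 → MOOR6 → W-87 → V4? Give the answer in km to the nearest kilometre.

CS-30→MOOR6: c = 0.204572 rad, d = 1303.33 km
MOOR6→W-87: c = 0.214149 rad, d = 1364.34 km
W-87→V4: c = 0.007849 rad, d = 50.01 km
Total = 1303.33 + 1364.34 + 50.01 = 2717.68 km

2718 km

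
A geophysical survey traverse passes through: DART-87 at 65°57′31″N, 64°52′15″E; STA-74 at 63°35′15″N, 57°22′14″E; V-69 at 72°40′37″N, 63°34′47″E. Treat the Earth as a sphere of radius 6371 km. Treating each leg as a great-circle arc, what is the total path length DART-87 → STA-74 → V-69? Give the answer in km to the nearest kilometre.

1484 km

DART-87: φ = +65.95861°, λ = +64.87083°
STA-74: φ = +63.58750°, λ = +57.37056°
V-69: φ = +72.67694°, λ = +63.57972°
DART-87→STA-74: c = 0.069392 rad, d = 442.10 km
STA-74→V-69: c = 0.163486 rad, d = 1041.57 km
Total = 442.10 + 1041.57 = 1483.67 km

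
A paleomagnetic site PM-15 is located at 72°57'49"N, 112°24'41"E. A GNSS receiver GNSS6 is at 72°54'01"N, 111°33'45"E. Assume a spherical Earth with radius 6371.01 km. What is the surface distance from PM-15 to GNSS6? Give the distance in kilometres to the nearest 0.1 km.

28.6 km

PM-15: φ = +72.96361°, λ = +112.41139°
GNSS6: φ = +72.90028°, λ = +111.56250°
Δφ = -0.0633°,  Δλ = -0.8489°
a = sin²(Δφ/2) + cos φ₁ cos φ₂ sin²(Δλ/2) = 0.000005
c = 2·arcsin(√a) = 0.004487 rad = 0.2571°
d = R·c = 6371.01 × 0.004487 = 28.6 km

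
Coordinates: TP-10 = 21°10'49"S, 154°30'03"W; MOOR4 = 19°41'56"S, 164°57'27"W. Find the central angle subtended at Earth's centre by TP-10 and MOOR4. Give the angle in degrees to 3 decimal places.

9.908°

TP-10: φ = -21.18028°, λ = -154.50083°
MOOR4: φ = -19.69889°, λ = -164.95750°
Δφ = 1.4814°,  Δλ = -10.4567°
a = sin²(Δφ/2) + cos φ₁ cos φ₂ sin²(Δλ/2) = 0.007457
c = 2·arcsin(√a) = 0.172921 rad = 9.9076°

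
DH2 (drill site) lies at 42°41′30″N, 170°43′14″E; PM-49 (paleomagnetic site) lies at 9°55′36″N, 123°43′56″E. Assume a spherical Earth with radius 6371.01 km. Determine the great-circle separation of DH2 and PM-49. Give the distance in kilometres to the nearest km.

5822 km

DH2: φ = +42.69167°, λ = +170.72056°
PM-49: φ = +9.92667°, λ = +123.73222°
Δφ = -32.7650°,  Δλ = -46.9883°
a = sin²(Δφ/2) + cos φ₁ cos φ₂ sin²(Δλ/2) = 0.194616
c = 2·arcsin(√a) = 0.913765 rad = 52.3549°
d = R·c = 6371.01 × 0.913765 = 5821.6 km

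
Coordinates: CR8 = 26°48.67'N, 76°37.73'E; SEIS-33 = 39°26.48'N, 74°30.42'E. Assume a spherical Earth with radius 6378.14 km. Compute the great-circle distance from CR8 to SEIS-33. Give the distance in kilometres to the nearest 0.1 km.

1419.7 km

CR8: φ = +26.81117°, λ = +76.62883°
SEIS-33: φ = +39.44133°, λ = +74.50700°
Δφ = 12.6302°,  Δλ = -2.1218°
a = sin²(Δφ/2) + cos φ₁ cos φ₂ sin²(Δλ/2) = 0.012335
c = 2·arcsin(√a) = 0.222589 rad = 12.7534°
d = R·c = 6378.14 × 0.222589 = 1419.7 km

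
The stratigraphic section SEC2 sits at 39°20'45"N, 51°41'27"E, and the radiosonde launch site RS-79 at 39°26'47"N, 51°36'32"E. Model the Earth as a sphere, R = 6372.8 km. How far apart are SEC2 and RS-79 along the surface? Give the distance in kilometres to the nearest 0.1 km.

SEC2: φ = +39.34583°, λ = +51.69083°
RS-79: φ = +39.44639°, λ = +51.60889°
Δφ = 0.1006°,  Δλ = -0.0819°
a = sin²(Δφ/2) + cos φ₁ cos φ₂ sin²(Δλ/2) = 0.000001
c = 2·arcsin(√a) = 0.002074 rad = 0.1188°
d = R·c = 6372.8 × 0.002074 = 13.2 km

13.2 km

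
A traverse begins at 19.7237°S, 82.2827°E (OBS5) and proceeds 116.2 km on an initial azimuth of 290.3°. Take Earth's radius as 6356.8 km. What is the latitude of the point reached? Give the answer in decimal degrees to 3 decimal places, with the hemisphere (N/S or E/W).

19.357°S

δ = d/R = 116.2/6356.8 = 0.018280 rad
φ₂ = arcsin(sin φ₁ cos δ + cos φ₁ sin δ cos θ)
   = arcsin(-0.33748·0.99983 + 0.94133·0.01828·0.34694) = -19.35734°
λ₂ = λ₁ + atan2(sin θ sin δ cos φ₁, cos δ − sin φ₁ sin φ₂) = 81.24155°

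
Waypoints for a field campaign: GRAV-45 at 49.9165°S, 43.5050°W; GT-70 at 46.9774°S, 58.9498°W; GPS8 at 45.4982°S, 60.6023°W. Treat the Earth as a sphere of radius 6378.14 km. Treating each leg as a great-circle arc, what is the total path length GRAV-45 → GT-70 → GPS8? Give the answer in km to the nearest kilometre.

1392 km

GRAV-45→GT-70: c = 0.185634 rad, d = 1184.00 km
GT-70→GPS8: c = 0.032624 rad, d = 208.08 km
Total = 1184.00 + 208.08 = 1392.08 km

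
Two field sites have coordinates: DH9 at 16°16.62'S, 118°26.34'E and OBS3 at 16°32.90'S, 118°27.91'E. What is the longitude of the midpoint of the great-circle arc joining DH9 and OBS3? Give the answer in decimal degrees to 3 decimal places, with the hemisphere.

DH9: φ = -16.27700°, λ = +118.43900°
OBS3: φ = -16.54833°, λ = +118.46517°
Bx = cos φ₂ cos Δλ = 0.958580,  By = cos φ₂ sin Δλ = 0.000438
φₘ = atan2(sin φ₁ + sin φ₂, √((cos φ₁ + Bx)² + By²)) = -16.41267°
λₘ = λ₁ + atan2(By, cos φ₁ + Bx) = 118.45207°

118.452°E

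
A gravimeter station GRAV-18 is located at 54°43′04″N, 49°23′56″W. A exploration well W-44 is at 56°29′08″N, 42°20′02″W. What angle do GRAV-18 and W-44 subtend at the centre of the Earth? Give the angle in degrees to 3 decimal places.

4.363°

GRAV-18: φ = +54.71778°, λ = -49.39889°
W-44: φ = +56.48556°, λ = -42.33389°
Δφ = 1.7678°,  Δλ = 7.0650°
a = sin²(Δφ/2) + cos φ₁ cos φ₂ sin²(Δλ/2) = 0.001449
c = 2·arcsin(√a) = 0.076142 rad = 4.3626°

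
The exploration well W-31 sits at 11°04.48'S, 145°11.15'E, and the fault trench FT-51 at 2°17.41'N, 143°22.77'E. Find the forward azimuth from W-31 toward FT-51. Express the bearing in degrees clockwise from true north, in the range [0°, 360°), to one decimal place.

352.2°

W-31: φ = -11.07467°, λ = +145.18583°
FT-51: φ = +2.29017°, λ = +143.37950°
Δλ = -1.8063°
y = sin Δλ · cos φ₂ = -0.031496
x = cos φ₁ sin φ₂ − sin φ₁ cos φ₂ cos Δλ = 0.231055
θ = atan2(y, x) = -7.7624° → 352.2376° (mod 360°)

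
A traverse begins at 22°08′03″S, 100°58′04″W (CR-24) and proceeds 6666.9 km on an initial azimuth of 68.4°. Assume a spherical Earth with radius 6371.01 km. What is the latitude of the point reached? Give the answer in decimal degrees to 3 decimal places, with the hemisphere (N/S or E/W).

6.116°N

CR-24: φ = -22.13417°, λ = -100.96778°
δ = d/R = 6666.9/6371.01 = 1.046443 rad
φ₂ = arcsin(sin φ₁ cos δ + cos φ₁ sin δ cos θ)
   = arcsin(-0.37678·0.50065 + 0.92630·0.86565·0.36812) = 6.11633°
λ₂ = λ₁ + atan2(sin θ sin δ cos φ₁, cos δ − sin φ₁ sin φ₂) = -46.92390°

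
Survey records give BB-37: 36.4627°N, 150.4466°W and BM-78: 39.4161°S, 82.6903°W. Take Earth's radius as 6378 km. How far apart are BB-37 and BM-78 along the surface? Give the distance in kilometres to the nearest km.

Δφ = -75.8788°,  Δλ = 67.7563°
a = sin²(Δφ/2) + cos φ₁ cos φ₂ sin²(Δλ/2) = 0.571075
c = 2·arcsin(√a) = 1.713429 rad = 98.1722°
d = R·c = 6378 × 1.713429 = 10928.2 km

10928 km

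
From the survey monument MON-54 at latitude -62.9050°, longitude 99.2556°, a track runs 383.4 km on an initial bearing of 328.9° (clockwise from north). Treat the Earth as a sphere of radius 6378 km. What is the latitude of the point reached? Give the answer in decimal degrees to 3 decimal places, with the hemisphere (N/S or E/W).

59.907°S

δ = d/R = 383.4/6378 = 0.060113 rad
φ₂ = arcsin(sin φ₁ cos δ + cos φ₁ sin δ cos θ)
   = arcsin(-0.89025·0.99819 + 0.45547·0.06008·0.85627) = -59.90721°
λ₂ = λ₁ + atan2(sin θ sin δ cos φ₁, cos δ − sin φ₁ sin φ₂) = 95.70731°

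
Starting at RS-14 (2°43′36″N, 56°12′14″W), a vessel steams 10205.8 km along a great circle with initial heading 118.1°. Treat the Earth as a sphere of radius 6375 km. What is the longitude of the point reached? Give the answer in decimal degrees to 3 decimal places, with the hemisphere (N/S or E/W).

RS-14: φ = +2.72667°, λ = -56.20389°
δ = d/R = 10205.8/6375 = 1.600910 rad
φ₂ = arcsin(sin φ₁ cos δ + cos φ₁ sin δ cos θ)
   = arcsin(0.04757·-0.03011 + 0.99887·0.99955·-0.47101) = -28.14455°
λ₂ = λ₁ + atan2(sin θ sin δ cos φ₁, cos δ − sin φ₁ sin φ₂) = 34.29505°

34.295°E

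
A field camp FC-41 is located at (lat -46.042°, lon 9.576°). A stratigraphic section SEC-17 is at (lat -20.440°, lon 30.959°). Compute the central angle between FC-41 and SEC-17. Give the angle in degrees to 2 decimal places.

Δφ = 25.6020°,  Δλ = 21.3830°
a = sin²(Δφ/2) + cos φ₁ cos φ₂ sin²(Δλ/2) = 0.071478
c = 2·arcsin(√a) = 0.541290 rad = 31.0136°

31.01°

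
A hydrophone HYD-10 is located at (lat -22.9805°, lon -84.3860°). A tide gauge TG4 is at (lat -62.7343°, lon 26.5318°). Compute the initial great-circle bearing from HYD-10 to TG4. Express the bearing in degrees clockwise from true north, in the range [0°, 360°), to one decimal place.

Δλ = 110.9178°
y = sin Δλ · cos φ₂ = 0.427925
x = cos φ₁ sin φ₂ − sin φ₁ cos φ₂ cos Δλ = -0.882204
θ = atan2(y, x) = 154.1237° → 154.1237° (mod 360°)

154.1°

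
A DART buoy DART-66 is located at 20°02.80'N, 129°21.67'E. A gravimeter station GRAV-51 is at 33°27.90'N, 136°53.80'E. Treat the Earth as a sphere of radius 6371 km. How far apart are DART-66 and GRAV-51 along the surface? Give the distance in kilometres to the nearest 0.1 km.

DART-66: φ = +20.04667°, λ = +129.36117°
GRAV-51: φ = +33.46500°, λ = +136.89667°
Δφ = 13.4183°,  Δλ = 7.5355°
a = sin²(Δφ/2) + cos φ₁ cos φ₂ sin²(Δλ/2) = 0.017033
c = 2·arcsin(√a) = 0.261769 rad = 14.9983°
d = R·c = 6371 × 0.261769 = 1667.7 km

1667.7 km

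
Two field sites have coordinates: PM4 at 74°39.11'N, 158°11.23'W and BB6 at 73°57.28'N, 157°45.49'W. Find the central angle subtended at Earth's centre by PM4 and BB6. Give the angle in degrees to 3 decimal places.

0.707°

PM4: φ = +74.65183°, λ = -158.18717°
BB6: φ = +73.95467°, λ = -157.75817°
Δφ = -0.6972°,  Δλ = 0.4290°
a = sin²(Δφ/2) + cos φ₁ cos φ₂ sin²(Δλ/2) = 0.000038
c = 2·arcsin(√a) = 0.012335 rad = 0.7068°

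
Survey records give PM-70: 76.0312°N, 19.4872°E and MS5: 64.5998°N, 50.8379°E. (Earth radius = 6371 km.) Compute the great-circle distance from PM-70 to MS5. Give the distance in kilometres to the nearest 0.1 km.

1689.5 km

Δφ = -11.4314°,  Δλ = 31.3507°
a = sin²(Δφ/2) + cos φ₁ cos φ₂ sin²(Δλ/2) = 0.017477
c = 2·arcsin(√a) = 0.265180 rad = 15.1937°
d = R·c = 6371 × 0.265180 = 1689.5 km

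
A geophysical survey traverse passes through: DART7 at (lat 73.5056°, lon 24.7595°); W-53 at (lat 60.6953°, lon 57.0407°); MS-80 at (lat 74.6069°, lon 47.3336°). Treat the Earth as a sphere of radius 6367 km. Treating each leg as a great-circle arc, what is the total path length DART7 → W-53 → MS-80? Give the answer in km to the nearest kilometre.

3541 km

DART7→W-53: c = 0.305720 rad, d = 1946.52 km
W-53→MS-80: c = 0.250423 rad, d = 1594.44 km
Total = 1946.52 + 1594.44 = 3540.96 km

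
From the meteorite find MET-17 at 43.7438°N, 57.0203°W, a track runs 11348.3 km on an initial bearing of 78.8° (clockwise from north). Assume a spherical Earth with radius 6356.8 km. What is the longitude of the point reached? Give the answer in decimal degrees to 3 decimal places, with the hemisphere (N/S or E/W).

δ = d/R = 11348.3/6356.8 = 1.785222 rad
φ₂ = arcsin(sin φ₁ cos δ + cos φ₁ sin δ cos θ)
   = arcsin(0.69143·-0.21279 + 0.72244·0.97710·0.19423) = -0.57406°
λ₂ = λ₁ + atan2(sin θ sin δ cos φ₁, cos δ − sin φ₁ sin φ₂) = 49.53641°

49.536°E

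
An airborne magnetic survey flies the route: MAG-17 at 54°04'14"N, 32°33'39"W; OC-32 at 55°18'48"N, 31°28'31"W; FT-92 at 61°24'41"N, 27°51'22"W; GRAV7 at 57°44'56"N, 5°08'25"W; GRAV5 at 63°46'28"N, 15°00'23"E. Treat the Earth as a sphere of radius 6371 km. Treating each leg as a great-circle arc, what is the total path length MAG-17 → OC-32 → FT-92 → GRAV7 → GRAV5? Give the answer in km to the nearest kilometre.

3474 km

MAG-17: φ = +54.07056°, λ = -32.56083°
OC-32: φ = +55.31333°, λ = -31.47528°
FT-92: φ = +61.41139°, λ = -27.85611°
GRAV7: φ = +57.74889°, λ = -5.14028°
GRAV5: φ = +63.77444°, λ = +15.00639°
MAG-17→OC-32: c = 0.024297 rad, d = 154.80 km
OC-32→FT-92: c = 0.111427 rad, d = 709.90 km
FT-92→GRAV7: c = 0.209426 rad, d = 1334.25 km
GRAV7→GRAV5: c = 0.200100 rad, d = 1274.84 km
Total = 154.80 + 709.90 + 1334.25 + 1274.84 = 3473.79 km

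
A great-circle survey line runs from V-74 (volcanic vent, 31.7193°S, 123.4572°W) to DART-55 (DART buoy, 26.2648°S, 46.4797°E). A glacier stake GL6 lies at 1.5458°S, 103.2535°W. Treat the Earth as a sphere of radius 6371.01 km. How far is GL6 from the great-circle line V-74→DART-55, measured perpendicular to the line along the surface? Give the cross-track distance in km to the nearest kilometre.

δ₁₃ = central angle V-74→GL6 = 0.622904 rad  (haversine)
θ₁₃ = bearing V-74→GL6 = 36.282°,  θ₁₂ = bearing V-74→DART-55 = 169.441°
dₓₜ = R·arcsin(sin δ₁₃ · sin(θ₁₃ − θ₁₂)) = 6371.01·arcsin(0.58340·sin(-133.159°)) = -2800.587 km
|dₓₜ| = 2800.587 km

2801 km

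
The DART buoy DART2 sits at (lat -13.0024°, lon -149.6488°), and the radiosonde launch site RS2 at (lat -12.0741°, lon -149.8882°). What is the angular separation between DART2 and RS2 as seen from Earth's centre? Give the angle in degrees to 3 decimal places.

Δφ = 0.9283°,  Δλ = -0.2394°
a = sin²(Δφ/2) + cos φ₁ cos φ₂ sin²(Δλ/2) = 0.000070
c = 2·arcsin(√a) = 0.016707 rad = 0.9573°

0.957°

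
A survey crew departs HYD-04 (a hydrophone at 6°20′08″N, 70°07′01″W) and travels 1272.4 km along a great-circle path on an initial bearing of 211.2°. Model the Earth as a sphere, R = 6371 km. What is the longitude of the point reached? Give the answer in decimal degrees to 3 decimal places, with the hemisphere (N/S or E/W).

HYD-04: φ = +6.33556°, λ = -70.11694°
δ = d/R = 1272.4/6371 = 0.199717 rad
φ₂ = arcsin(sin φ₁ cos δ + cos φ₁ sin δ cos θ)
   = arcsin(0.11035·0.98012 + 0.99389·0.19839·-0.85536) = -3.46873°
λ₂ = λ₁ + atan2(sin θ sin δ cos φ₁, cos δ − sin φ₁ sin φ₂) = -76.02666°

76.027°W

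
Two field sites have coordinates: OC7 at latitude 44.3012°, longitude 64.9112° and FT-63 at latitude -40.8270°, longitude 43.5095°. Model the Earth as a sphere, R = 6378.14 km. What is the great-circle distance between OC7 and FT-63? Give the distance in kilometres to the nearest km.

9715 km

Δφ = -85.1282°,  Δλ = -21.4017°
a = sin²(Δφ/2) + cos φ₁ cos φ₂ sin²(Δλ/2) = 0.476208
c = 2·arcsin(√a) = 1.523194 rad = 87.2726°
d = R·c = 6378.14 × 1.523194 = 9715.1 km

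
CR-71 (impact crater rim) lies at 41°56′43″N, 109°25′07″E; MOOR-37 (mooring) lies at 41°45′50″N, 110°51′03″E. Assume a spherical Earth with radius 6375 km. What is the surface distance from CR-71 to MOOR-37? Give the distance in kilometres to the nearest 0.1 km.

CR-71: φ = +41.94528°, λ = +109.41861°
MOOR-37: φ = +41.76389°, λ = +110.85083°
Δφ = -0.1814°,  Δλ = 1.4322°
a = sin²(Δφ/2) + cos φ₁ cos φ₂ sin²(Δλ/2) = 0.000089
c = 2·arcsin(√a) = 0.018886 rad = 1.0821°
d = R·c = 6375 × 0.018886 = 120.4 km

120.4 km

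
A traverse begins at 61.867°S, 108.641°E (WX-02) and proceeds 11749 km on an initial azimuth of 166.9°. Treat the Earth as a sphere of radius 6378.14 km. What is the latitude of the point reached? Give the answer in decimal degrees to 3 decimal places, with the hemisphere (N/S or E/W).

δ = d/R = 11749/6378.14 = 1.842073 rad
φ₂ = arcsin(sin φ₁ cos δ + cos φ₁ sin δ cos θ)
   = arcsin(-0.88186·-0.26796 + 0.47152·0.96343·-0.97398) = -11.89686°
λ₂ = λ₁ + atan2(sin θ sin δ cos φ₁, cos δ − sin φ₁ sin φ₂) = -84.25346°

11.897°S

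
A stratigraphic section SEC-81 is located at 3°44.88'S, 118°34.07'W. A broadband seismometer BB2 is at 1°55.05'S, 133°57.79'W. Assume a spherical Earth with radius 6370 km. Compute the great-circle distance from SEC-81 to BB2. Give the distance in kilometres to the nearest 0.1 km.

1721.5 km

SEC-81: φ = -3.74800°, λ = -118.56783°
BB2: φ = -1.91750°, λ = -133.96317°
Δφ = 1.8305°,  Δλ = -15.3953°
a = sin²(Δφ/2) + cos φ₁ cos φ₂ sin²(Δλ/2) = 0.018148
c = 2·arcsin(√a) = 0.270252 rad = 15.4843°
d = R·c = 6370 × 0.270252 = 1721.5 km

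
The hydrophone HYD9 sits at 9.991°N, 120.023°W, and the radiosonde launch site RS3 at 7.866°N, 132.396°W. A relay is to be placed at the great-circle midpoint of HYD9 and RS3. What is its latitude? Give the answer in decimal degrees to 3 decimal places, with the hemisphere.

8.980°N

Bx = cos φ₂ cos Δλ = 0.967583,  By = cos φ₂ sin Δλ = -0.212259
φₘ = atan2(sin φ₁ + sin φ₂, √((cos φ₁ + Bx)² + By²)) = 8.97995°
λₘ = λ₁ + atan2(By, cos φ₁ + Bx) = -126.22760°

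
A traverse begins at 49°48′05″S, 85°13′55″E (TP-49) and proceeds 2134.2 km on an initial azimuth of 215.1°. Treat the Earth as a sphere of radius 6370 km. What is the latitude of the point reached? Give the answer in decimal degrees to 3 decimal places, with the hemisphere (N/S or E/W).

63.505°S

TP-49: φ = -49.80139°, λ = +85.23194°
δ = d/R = 2134.2/6370 = 0.335039 rad
φ₂ = arcsin(sin φ₁ cos δ + cos φ₁ sin δ cos θ)
   = arcsin(-0.76381·0.94440 + 0.64544·0.32881·-0.81815) = -63.50498°
λ₂ = λ₁ + atan2(sin θ sin δ cos φ₁, cos δ − sin φ₁ sin φ₂) = 60.15727°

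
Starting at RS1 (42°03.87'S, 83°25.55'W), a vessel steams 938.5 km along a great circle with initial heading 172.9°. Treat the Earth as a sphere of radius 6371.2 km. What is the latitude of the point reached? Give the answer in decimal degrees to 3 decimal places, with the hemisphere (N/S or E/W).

RS1: φ = -42.06450°, λ = -83.42583°
δ = d/R = 938.5/6371.2 = 0.147303 rad
φ₂ = arcsin(sin φ₁ cos δ + cos φ₁ sin δ cos θ)
   = arcsin(-0.66997·0.98917 + 0.74239·0.14677·-0.99233) = -50.42916°
λ₂ = λ₁ + atan2(sin θ sin δ cos φ₁, cos δ − sin φ₁ sin φ₂) = -81.79396°

50.429°S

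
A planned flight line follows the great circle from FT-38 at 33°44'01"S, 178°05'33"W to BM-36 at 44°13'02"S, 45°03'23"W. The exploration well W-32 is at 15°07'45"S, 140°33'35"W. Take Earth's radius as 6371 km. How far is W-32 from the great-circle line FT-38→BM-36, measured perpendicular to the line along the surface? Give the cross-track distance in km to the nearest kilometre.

FT-38: φ = -33.73361°, λ = -178.09250°
BM-36: φ = -44.21722°, λ = -45.05639°
W-32: φ = -15.12917°, λ = -140.55972°
δ₁₃ = central angle FT-38→W-32 = 0.673622 rad  (haversine)
θ₁₃ = bearing FT-38→W-32 = 70.517°,  θ₁₂ = bearing FT-38→BM-36 = 148.402°
dₓₜ = R·arcsin(sin δ₁₃ · sin(θ₁₃ − θ₁₂)) = 6371·arcsin(0.62382·sin(-77.886°)) = -4179.192 km
|dₓₜ| = 4179.192 km

4179 km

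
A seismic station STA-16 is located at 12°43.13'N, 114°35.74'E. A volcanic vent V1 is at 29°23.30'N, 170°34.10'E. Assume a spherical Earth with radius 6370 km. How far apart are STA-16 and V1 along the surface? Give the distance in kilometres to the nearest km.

STA-16: φ = +12.71883°, λ = +114.59567°
V1: φ = +29.38833°, λ = +170.56833°
Δφ = 16.6695°,  Δλ = 55.9727°
a = sin²(Δφ/2) + cos φ₁ cos φ₂ sin²(Δλ/2) = 0.208173
c = 2·arcsin(√a) = 0.947574 rad = 54.2920°
d = R·c = 6370 × 0.947574 = 6036.0 km

6036 km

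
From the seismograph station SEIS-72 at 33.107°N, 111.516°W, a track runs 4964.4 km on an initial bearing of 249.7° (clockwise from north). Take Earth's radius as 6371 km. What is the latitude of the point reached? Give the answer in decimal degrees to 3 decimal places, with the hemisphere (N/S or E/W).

δ = d/R = 4964.4/6371 = 0.779218 rad
φ₂ = arcsin(sin φ₁ cos δ + cos φ₁ sin δ cos θ)
   = arcsin(0.54620·0.71146 + 0.83765·0.70272·-0.34694) = 10.62526°
λ₂ = λ₁ + atan2(sin θ sin δ cos φ₁, cos δ − sin φ₁ sin φ₂) = -153.62740°

10.625°N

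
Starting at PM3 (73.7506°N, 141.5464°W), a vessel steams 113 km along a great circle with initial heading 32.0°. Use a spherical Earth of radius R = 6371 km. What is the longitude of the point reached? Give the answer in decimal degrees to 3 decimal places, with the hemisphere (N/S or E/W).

139.518°W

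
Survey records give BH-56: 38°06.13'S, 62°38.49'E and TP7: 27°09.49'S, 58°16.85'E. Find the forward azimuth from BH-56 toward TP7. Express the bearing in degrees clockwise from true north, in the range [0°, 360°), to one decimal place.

BH-56: φ = -38.10217°, λ = +62.64150°
TP7: φ = -27.15817°, λ = +58.28083°
Δλ = -4.3607°
y = sin Δλ · cos φ₂ = -0.067652
x = cos φ₁ sin φ₂ − sin φ₁ cos φ₂ cos Δλ = 0.188260
θ = atan2(y, x) = -19.7660° → 340.2340° (mod 360°)

340.2°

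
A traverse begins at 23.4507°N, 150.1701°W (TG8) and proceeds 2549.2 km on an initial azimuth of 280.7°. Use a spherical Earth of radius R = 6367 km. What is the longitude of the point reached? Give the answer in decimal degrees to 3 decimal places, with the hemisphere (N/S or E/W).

δ = d/R = 2549.2/6367 = 0.400377 rad
φ₂ = arcsin(sin φ₁ cos δ + cos φ₁ sin δ cos θ)
   = arcsin(0.39796·0.92091 + 0.91740·0.38977·0.18567) = 25.65022°
λ₂ = λ₁ + atan2(sin θ sin δ cos φ₁, cos δ − sin φ₁ sin φ₂) = -175.31170°

175.312°W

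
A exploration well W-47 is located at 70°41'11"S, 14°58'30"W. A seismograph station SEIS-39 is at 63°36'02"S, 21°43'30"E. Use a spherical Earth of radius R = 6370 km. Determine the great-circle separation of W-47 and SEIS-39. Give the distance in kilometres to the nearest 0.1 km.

1733.2 km

W-47: φ = -70.68639°, λ = -14.97500°
SEIS-39: φ = -63.60056°, λ = +21.72500°
Δφ = 7.0858°,  Δλ = 36.7000°
a = sin²(Δφ/2) + cos φ₁ cos φ₂ sin²(Δλ/2) = 0.018394
c = 2·arcsin(√a) = 0.272085 rad = 15.5893°
d = R·c = 6370 × 0.272085 = 1733.2 km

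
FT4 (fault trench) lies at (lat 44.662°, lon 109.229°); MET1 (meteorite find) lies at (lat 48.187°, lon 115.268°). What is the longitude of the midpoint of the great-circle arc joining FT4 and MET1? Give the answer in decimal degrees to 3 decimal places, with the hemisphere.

Bx = cos φ₂ cos Δλ = 0.663002,  By = cos φ₂ sin Δλ = 0.070141
φₘ = atan2(sin φ₁ + sin φ₂, √((cos φ₁ + Bx)² + By²)) = 46.46421°
λₘ = λ₁ + atan2(By, cos φ₁ + Bx) = 112.15076°

112.151°E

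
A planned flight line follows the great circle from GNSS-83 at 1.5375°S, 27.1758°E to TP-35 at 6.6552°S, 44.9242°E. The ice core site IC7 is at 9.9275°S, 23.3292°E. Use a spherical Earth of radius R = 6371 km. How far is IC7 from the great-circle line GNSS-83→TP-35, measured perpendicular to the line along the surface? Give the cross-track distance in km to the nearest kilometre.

1016 km

δ₁₃ = central angle GNSS-83→IC7 = 0.160924 rad  (haversine)
θ₁₃ = bearing GNSS-83→IC7 = 204.356°,  θ₁₂ = bearing GNSS-83→TP-35 = 106.636°
dₓₜ = R·arcsin(sin δ₁₃ · sin(θ₁₃ − θ₁₂)) = 6371·arcsin(0.16023·sin(97.720°)) = 1015.876 km
|dₓₜ| = 1015.876 km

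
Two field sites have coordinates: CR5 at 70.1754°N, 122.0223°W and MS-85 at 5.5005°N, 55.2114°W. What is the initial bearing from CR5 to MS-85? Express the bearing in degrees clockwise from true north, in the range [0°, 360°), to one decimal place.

110.2°

Δλ = 66.8109°
y = sin Δλ · cos φ₂ = 0.914978
x = cos φ₁ sin φ₂ − sin φ₁ cos φ₂ cos Δλ = -0.336217
θ = atan2(y, x) = 110.1763° → 110.1763° (mod 360°)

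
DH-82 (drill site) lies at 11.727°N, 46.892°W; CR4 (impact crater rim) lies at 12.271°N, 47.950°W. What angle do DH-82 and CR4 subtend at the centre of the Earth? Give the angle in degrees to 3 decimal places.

Δφ = 0.5440°,  Δλ = -1.0580°
a = sin²(Δφ/2) + cos φ₁ cos φ₂ sin²(Δλ/2) = 0.000104
c = 2·arcsin(√a) = 0.020406 rad = 1.1691°

1.169°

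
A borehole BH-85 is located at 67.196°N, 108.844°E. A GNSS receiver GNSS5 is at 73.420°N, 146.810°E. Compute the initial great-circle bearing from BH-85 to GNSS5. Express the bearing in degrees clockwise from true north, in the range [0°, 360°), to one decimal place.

46.9°

Δλ = 37.9660°
y = sin Δλ · cos φ₂ = 0.175548
x = cos φ₁ sin φ₂ − sin φ₁ cos φ₂ cos Δλ = 0.164083
θ = atan2(y, x) = 46.9333° → 46.9333° (mod 360°)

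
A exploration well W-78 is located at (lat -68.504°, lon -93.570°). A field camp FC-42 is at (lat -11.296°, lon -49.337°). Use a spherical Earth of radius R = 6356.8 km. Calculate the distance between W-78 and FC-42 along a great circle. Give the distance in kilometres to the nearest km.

Δφ = 57.2080°,  Δλ = 44.2330°
a = sin²(Δφ/2) + cos φ₁ cos φ₂ sin²(Δλ/2) = 0.280139
c = 2·arcsin(√a) = 1.115507 rad = 63.9139°
d = R·c = 6356.8 × 1.115507 = 7091.1 km

7091 km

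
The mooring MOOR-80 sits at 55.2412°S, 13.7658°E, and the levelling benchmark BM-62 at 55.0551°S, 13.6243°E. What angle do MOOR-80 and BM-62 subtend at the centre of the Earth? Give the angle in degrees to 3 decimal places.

Δφ = 0.1861°,  Δλ = -0.1415°
a = sin²(Δφ/2) + cos φ₁ cos φ₂ sin²(Δλ/2) = 0.000003
c = 2·arcsin(√a) = 0.003541 rad = 0.2029°

0.203°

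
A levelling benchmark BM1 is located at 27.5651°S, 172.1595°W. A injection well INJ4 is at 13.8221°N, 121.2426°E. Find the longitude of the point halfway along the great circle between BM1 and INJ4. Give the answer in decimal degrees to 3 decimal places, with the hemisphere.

152.829°E

Bx = cos φ₂ cos Δλ = 0.385680,  By = cos φ₂ sin Δλ = -0.891164
φₘ = atan2(sin φ₁ + sin φ₂, √((cos φ₁ + Bx)² + By²)) = -8.20078°
λₘ = λ₁ + atan2(By, cos φ₁ + Bx) = 152.82889°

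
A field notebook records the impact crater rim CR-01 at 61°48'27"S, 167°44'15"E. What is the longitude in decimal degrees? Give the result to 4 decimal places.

167.7375°E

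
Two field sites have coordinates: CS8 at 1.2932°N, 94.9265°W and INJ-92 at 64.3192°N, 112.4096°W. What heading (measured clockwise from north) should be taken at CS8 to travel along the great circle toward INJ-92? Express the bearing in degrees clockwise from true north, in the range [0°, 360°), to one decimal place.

351.7°

Δλ = -17.4831°
y = sin Δλ · cos φ₂ = -0.130191
x = cos φ₁ sin φ₂ − sin φ₁ cos φ₂ cos Δλ = 0.891664
θ = atan2(y, x) = -8.3070° → 351.6930° (mod 360°)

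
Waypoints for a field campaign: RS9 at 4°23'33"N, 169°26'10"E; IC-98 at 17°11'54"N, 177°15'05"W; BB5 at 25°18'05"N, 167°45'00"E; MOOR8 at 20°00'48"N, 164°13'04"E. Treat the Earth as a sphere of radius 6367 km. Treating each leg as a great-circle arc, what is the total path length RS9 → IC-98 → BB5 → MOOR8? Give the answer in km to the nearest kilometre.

4515 km

RS9: φ = +4.39250°, λ = +169.43611°
IC-98: φ = +17.19833°, λ = -177.25139°
BB5: φ = +25.30139°, λ = +167.75000°
MOOR8: φ = +20.01333°, λ = +164.21778°
RS9→IC-98: c = 0.319055 rad, d = 2031.42 km
IC-98→BB5: c = 0.281667 rad, d = 1793.37 km
BB5→MOOR8: c = 0.108403 rad, d = 690.20 km
Total = 2031.42 + 1793.37 + 690.20 = 4514.99 km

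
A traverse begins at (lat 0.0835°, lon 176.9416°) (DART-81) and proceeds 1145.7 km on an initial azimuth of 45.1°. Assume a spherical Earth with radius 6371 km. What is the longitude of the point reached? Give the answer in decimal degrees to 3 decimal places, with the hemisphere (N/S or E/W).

175.719°W

δ = d/R = 1145.7/6371 = 0.179830 rad
φ₂ = arcsin(sin φ₁ cos δ + cos φ₁ sin δ cos θ)
   = arcsin(0.00146·0.98387 + 1.00000·0.17886·0.70587) = 7.33600°
λ₂ = λ₁ + atan2(sin θ sin δ cos φ₁, cos δ − sin φ₁ sin φ₂) = -175.71931°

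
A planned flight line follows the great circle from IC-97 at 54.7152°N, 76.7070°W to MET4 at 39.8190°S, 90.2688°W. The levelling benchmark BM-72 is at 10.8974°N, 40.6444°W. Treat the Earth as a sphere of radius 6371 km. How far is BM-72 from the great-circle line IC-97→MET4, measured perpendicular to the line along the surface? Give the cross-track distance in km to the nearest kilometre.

4643 km

δ₁₃ = central angle IC-97→BM-72 = 0.911134 rad  (haversine)
θ₁₃ = bearing IC-97→BM-72 = 132.985°,  θ₁₂ = bearing IC-97→MET4 = 190.420°
dₓₜ = R·arcsin(sin δ₁₃ · sin(θ₁₃ − θ₁₂)) = 6371·arcsin(0.79020·sin(-57.435°)) = -4643.094 km
|dₓₜ| = 4643.094 km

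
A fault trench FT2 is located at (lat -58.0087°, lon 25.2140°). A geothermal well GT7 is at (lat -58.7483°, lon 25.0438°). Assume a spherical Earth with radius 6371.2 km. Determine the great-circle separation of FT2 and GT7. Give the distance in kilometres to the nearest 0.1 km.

82.8 km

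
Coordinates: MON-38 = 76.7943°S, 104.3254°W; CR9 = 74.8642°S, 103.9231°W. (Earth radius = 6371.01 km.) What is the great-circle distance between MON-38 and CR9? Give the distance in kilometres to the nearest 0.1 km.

214.9 km

Δφ = 1.9301°,  Δλ = 0.4023°
a = sin²(Δφ/2) + cos φ₁ cos φ₂ sin²(Δλ/2) = 0.000284
c = 2·arcsin(√a) = 0.033730 rad = 1.9326°
d = R·c = 6371.01 × 0.033730 = 214.9 km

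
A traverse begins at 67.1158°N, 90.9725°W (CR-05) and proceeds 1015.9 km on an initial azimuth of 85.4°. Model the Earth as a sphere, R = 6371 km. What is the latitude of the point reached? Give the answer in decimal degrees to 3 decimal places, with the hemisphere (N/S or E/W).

66.143°N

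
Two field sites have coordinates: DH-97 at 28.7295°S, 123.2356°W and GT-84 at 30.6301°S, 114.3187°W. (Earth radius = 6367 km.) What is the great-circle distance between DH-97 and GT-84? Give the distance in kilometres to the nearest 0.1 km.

886.1 km

Δφ = -1.9006°,  Δλ = 8.9169°
a = sin²(Δφ/2) + cos φ₁ cos φ₂ sin²(Δλ/2) = 0.004835
c = 2·arcsin(√a) = 0.139177 rad = 7.9742°
d = R·c = 6367 × 0.139177 = 886.1 km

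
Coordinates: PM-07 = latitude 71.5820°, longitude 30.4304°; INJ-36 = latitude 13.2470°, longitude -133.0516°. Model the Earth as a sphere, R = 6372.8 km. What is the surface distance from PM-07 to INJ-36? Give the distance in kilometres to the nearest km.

Δφ = -58.3350°,  Δλ = -163.4820°
a = sin²(Δφ/2) + cos φ₁ cos φ₂ sin²(Δλ/2) = 0.538718
c = 2·arcsin(√a) = 1.648310 rad = 94.4412°
d = R·c = 6372.8 × 1.648310 = 10504.4 km

10504 km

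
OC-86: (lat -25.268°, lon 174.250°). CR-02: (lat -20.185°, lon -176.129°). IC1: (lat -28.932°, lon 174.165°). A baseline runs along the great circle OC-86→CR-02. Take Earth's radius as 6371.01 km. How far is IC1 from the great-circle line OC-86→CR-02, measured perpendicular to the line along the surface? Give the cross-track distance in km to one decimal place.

356.2 km

δ₁₃ = central angle OC-86→IC1 = 0.063962 rad  (haversine)
θ₁₃ = bearing OC-86→IC1 = 181.164°,  θ₁₂ = bearing OC-86→CR-02 = 62.126°
dₓₜ = R·arcsin(sin δ₁₃ · sin(θ₁₃ − θ₁₂)) = 6371.01·arcsin(0.06392·sin(119.038°)) = 356.226 km
|dₓₜ| = 356.226 km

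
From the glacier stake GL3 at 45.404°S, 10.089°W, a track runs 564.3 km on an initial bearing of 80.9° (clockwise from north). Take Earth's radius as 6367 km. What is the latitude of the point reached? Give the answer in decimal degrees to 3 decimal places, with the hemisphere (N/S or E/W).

44.383°S

δ = d/R = 564.3/6367 = 0.088629 rad
φ₂ = arcsin(sin φ₁ cos δ + cos φ₁ sin δ cos θ)
   = arcsin(-0.71208·0.99608 + 0.70210·0.08851·0.15816) = -44.38301°
λ₂ = λ₁ + atan2(sin θ sin δ cos φ₁, cos δ − sin φ₁ sin φ₂) = -3.06467°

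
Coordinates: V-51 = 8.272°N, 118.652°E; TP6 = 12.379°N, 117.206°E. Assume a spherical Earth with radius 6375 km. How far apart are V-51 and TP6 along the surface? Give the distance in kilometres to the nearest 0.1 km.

483.6 km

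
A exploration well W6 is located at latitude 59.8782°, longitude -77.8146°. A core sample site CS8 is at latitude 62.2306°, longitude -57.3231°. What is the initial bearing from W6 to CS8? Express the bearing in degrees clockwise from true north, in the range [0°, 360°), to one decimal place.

67.8°

Δλ = 20.4915°
y = sin Δλ · cos φ₂ = 0.163102
x = cos φ₁ sin φ₂ − sin φ₁ cos φ₂ cos Δλ = 0.066546
θ = atan2(y, x) = 67.8045° → 67.8045° (mod 360°)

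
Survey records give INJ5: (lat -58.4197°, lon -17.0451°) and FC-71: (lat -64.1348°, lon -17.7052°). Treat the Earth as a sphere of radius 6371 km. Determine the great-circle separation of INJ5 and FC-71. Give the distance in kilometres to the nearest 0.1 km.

636.5 km

Δφ = -5.7151°,  Δλ = -0.6601°
a = sin²(Δφ/2) + cos φ₁ cos φ₂ sin²(Δλ/2) = 0.002493
c = 2·arcsin(√a) = 0.099899 rad = 5.7238°
d = R·c = 6371 × 0.099899 = 636.5 km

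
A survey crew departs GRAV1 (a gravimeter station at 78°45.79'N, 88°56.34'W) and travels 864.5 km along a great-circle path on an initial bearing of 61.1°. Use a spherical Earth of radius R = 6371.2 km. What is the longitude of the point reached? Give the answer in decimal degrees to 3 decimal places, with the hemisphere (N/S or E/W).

46.375°W

GRAV1: φ = +78.76317°, λ = -88.93900°
δ = d/R = 864.5/6371.2 = 0.135689 rad
φ₂ = arcsin(sin φ₁ cos δ + cos φ₁ sin δ cos θ)
   = arcsin(0.98083·0.99081 + 0.19486·0.13527·0.48328) = 79.91661°
λ₂ = λ₁ + atan2(sin θ sin δ cos φ₁, cos δ − sin φ₁ sin φ₂) = -46.37539°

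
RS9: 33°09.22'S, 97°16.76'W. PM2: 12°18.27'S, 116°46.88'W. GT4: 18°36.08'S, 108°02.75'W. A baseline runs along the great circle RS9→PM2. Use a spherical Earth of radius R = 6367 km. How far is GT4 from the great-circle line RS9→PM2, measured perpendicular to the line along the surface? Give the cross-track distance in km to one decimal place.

295.8 km

RS9: φ = -33.15367°, λ = -97.27933°
PM2: φ = -12.30450°, λ = -116.78133°
GT4: φ = -18.60133°, λ = -108.04583°
δ₁₃ = central angle RS9→GT4 = 0.304654 rad  (haversine)
θ₁₃ = bearing RS9→GT4 = 323.826°,  θ₁₂ = bearing RS9→PM2 = 314.919°
dₓₜ = R·arcsin(sin δ₁₃ · sin(θ₁₃ − θ₁₂)) = 6367·arcsin(0.29996·sin(8.907°)) = 295.813 km
|dₓₜ| = 295.813 km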